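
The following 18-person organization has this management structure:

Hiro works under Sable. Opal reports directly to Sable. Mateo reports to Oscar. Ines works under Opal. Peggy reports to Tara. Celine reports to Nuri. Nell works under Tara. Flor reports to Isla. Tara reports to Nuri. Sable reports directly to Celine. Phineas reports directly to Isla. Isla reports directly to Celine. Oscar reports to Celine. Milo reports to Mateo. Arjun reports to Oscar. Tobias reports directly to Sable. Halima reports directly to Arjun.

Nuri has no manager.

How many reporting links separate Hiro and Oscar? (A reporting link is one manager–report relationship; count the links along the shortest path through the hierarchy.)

3

Hiro is 2 levels below Celine, and Oscar is 1 level below Celine (their lowest common manager). The shortest path runs up from Hiro to Celine and back down to Oscar: 2 + 1 = 3 links.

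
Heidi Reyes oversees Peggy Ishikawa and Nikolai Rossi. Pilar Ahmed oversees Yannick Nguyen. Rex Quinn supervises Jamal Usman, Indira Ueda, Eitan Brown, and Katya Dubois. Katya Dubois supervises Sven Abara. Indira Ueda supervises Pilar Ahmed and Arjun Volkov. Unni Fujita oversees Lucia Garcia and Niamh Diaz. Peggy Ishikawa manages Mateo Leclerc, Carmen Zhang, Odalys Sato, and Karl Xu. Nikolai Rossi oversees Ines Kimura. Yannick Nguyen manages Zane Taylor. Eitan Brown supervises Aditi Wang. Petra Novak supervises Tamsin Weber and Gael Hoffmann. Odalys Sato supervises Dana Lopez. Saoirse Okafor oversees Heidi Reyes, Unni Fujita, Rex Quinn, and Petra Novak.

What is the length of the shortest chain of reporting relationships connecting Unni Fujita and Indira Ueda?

3

Unni Fujita is 1 level below Saoirse Okafor, and Indira Ueda is 2 levels below Saoirse Okafor (their lowest common manager). The shortest path runs up from Unni Fujita to Saoirse Okafor and back down to Indira Ueda: 1 + 2 = 3 links.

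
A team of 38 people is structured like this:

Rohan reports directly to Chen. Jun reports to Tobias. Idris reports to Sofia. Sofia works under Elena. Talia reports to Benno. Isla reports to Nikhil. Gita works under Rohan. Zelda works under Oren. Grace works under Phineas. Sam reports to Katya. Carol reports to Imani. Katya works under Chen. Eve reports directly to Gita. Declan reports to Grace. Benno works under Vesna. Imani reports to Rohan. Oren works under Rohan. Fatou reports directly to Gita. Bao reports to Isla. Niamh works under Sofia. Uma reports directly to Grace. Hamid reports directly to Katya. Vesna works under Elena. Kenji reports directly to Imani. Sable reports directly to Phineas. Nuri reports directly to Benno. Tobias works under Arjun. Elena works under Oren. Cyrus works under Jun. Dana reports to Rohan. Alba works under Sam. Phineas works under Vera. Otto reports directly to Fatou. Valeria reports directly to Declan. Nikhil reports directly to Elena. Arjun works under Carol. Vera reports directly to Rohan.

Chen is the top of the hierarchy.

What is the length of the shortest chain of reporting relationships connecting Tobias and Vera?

Tobias is 4 levels below Rohan, and Vera is 1 level below Rohan (their lowest common manager). The shortest path runs up from Tobias to Rohan and back down to Vera: 4 + 1 = 5 links.

5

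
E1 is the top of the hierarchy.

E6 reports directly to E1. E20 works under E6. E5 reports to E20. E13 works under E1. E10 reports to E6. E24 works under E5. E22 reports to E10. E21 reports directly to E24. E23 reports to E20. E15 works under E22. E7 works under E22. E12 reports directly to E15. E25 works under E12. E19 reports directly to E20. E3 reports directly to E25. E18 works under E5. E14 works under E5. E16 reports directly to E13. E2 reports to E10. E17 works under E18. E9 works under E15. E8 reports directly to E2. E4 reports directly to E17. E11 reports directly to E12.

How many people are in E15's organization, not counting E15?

5

E15 directly manages E12, E9. Under E12: E11, E25, E3 (3). E9 has no reports. So E15's organization is 2 direct reports plus everyone under them: 4 + 1 = 5.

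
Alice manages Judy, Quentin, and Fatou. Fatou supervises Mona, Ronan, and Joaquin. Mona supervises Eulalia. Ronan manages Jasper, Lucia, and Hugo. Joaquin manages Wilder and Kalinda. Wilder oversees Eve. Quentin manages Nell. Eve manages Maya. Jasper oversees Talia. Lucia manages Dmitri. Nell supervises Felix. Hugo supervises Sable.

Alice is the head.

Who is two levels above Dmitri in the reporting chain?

Ronan

Dmitri reports to Lucia, and Lucia reports to Ronan. So Dmitri's skip-level manager is Ronan.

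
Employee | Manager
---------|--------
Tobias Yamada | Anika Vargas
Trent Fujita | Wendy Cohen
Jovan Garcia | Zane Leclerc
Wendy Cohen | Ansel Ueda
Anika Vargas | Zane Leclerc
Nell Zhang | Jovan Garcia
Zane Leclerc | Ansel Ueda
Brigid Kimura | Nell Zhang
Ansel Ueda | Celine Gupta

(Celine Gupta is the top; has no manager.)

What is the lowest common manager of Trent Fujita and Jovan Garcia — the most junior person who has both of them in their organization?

Trent Fujita's chain of managers is Wendy Cohen, Ansel Ueda, Celine Gupta. Jovan Garcia's chain of managers is Zane Leclerc, Ansel Ueda, Celine Gupta. The first manager that appears in both chains is Ansel Ueda.

Ansel Ueda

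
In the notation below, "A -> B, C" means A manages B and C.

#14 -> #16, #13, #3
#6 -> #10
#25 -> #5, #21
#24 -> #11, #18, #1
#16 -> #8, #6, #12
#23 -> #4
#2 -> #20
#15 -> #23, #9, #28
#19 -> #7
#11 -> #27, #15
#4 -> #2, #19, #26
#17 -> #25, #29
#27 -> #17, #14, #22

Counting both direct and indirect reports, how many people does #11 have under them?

25

#11 directly manages #27, #15. Under #27: #22, #14, #3, #13, #16, #12, #6, #10, #8, #17, #29, #25, #21, #5 (14). Under #15: #28, #9, #23, #4, #26, #19, #7, #2, #20 (9). So #11's organization is 2 direct reports plus everyone under them: 15 + 10 = 25.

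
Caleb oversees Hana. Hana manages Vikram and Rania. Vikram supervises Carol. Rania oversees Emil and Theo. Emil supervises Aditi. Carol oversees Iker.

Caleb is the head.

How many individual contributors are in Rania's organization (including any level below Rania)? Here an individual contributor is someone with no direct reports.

The people in Rania's organization with no one reporting to them are Theo, Aditi. That is 2.

2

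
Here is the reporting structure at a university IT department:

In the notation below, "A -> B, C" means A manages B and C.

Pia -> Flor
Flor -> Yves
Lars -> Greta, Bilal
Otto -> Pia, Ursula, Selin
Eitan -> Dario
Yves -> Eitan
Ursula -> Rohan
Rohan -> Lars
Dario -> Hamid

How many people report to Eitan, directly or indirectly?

2

Eitan directly manages Dario. Under Dario: Hamid (1). That's 2 in total.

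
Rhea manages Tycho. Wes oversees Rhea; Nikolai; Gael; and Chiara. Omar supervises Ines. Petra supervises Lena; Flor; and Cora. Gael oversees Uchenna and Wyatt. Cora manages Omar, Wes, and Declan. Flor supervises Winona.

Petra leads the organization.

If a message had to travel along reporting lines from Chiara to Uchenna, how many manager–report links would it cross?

Chiara is 1 level below Wes, and Uchenna is 2 levels below Wes (their lowest common manager). The shortest path runs up from Chiara to Wes and back down to Uchenna: 1 + 2 = 3 links.

3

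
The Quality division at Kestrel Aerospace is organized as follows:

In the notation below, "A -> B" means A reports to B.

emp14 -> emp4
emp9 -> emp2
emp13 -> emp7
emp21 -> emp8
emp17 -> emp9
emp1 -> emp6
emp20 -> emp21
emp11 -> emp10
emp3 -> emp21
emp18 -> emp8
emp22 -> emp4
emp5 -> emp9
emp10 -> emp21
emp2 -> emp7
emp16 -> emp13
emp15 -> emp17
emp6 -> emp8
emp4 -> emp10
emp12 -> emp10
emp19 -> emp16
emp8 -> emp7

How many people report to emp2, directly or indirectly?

emp2 directly manages emp9. Under emp9: emp5, emp17, emp15 (3). That's 4 in total.

4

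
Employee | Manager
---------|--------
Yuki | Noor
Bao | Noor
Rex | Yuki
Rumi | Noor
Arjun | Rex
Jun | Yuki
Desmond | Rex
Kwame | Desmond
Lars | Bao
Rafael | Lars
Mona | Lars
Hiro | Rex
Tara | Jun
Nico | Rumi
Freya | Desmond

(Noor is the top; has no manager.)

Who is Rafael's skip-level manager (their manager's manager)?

Rafael reports to Lars, and Lars reports to Bao. So Rafael's skip-level manager is Bao.

Bao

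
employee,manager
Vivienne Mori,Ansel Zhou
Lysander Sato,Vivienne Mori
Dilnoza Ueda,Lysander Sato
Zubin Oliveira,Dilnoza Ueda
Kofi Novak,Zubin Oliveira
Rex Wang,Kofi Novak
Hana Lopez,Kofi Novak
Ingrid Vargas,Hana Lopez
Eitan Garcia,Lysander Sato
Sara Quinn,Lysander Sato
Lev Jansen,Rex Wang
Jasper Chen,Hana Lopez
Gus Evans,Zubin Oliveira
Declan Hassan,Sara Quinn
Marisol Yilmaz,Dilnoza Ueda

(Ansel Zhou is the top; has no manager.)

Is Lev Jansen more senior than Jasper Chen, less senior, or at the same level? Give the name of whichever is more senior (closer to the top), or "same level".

Both Lev Jansen and Jasper Chen are 7 levels below Ansel Zhou.

same level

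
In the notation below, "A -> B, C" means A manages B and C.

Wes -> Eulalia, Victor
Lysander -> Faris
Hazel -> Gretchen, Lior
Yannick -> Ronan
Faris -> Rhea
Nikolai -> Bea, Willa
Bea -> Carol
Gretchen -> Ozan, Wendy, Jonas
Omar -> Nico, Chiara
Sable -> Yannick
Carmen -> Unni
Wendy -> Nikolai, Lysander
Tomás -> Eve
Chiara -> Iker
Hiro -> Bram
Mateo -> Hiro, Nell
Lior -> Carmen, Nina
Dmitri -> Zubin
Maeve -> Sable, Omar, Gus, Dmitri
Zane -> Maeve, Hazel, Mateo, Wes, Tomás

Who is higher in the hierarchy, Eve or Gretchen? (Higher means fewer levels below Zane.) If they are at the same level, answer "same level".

same level

Both Eve and Gretchen are 2 levels below Zane.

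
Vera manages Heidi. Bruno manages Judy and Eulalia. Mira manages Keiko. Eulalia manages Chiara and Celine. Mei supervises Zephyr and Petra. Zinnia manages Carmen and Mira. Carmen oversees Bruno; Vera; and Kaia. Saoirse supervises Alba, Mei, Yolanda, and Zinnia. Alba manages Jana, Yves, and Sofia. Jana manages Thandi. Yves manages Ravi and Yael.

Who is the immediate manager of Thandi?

Jana

Thandi reports directly to Jana.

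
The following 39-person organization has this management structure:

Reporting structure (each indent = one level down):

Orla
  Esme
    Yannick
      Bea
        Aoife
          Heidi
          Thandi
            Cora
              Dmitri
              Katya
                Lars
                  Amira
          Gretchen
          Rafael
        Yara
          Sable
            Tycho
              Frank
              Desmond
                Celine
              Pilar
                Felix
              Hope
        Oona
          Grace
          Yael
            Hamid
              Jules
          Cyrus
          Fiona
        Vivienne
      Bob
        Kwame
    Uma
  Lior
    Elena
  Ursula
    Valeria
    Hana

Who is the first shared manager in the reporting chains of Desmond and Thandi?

Bea

Desmond's chain of managers is Tycho, Sable, Yara, Bea, Yannick, Esme, Orla. Thandi's chain of managers is Aoife, Bea, Yannick, Esme, Orla. The first manager that appears in both chains is Bea.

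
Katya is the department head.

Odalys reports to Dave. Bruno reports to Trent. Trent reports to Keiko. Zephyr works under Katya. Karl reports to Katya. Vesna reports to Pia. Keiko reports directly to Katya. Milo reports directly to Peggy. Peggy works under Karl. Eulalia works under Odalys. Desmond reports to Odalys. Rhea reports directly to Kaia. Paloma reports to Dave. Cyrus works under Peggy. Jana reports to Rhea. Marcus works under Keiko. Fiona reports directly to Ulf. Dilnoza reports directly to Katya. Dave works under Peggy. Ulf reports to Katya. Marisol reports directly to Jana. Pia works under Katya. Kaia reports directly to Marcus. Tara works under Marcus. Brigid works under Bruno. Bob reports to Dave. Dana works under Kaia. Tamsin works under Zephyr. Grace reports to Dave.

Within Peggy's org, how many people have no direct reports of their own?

7

The people in Peggy's organization with no one reporting to them are Cyrus, Milo, Paloma, Grace, Bob, Eulalia, Desmond. That is 7.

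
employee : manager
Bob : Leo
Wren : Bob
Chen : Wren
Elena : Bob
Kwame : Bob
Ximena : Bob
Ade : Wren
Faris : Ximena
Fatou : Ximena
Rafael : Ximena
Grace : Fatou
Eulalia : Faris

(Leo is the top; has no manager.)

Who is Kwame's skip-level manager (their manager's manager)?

Kwame reports to Bob, and Bob reports to Leo. So Kwame's skip-level manager is Leo.

Leo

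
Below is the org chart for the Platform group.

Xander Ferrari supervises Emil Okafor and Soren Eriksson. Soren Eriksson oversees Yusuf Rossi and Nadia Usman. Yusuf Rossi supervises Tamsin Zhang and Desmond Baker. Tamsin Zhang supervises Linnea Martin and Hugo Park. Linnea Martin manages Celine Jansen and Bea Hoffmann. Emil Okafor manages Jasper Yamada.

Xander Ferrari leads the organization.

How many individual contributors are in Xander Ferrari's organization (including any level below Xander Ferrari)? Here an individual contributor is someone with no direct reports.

The people in Xander Ferrari's organization with no one reporting to them are Jasper Yamada, Nadia Usman, Hugo Park, Bea Hoffmann, Celine Jansen, Desmond Baker. That is 6.

6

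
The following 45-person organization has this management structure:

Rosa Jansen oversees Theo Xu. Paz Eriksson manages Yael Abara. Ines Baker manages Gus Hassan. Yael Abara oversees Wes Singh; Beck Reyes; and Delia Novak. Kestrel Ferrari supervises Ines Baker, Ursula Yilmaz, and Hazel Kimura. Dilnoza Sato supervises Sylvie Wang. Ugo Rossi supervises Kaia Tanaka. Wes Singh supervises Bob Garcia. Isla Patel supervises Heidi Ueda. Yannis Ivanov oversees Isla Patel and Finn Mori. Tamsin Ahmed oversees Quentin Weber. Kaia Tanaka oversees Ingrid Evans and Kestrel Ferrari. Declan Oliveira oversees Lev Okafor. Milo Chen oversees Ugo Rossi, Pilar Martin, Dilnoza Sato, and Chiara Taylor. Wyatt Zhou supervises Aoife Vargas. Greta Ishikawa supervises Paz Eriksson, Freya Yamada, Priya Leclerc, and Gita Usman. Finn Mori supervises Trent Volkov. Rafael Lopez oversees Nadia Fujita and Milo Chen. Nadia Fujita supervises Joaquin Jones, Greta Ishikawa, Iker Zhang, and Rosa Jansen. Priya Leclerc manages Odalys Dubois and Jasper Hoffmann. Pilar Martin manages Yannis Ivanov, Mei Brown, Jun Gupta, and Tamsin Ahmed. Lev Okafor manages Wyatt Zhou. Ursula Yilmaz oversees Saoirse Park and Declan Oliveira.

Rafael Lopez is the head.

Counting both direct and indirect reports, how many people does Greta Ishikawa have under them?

11

Greta Ishikawa directly manages Freya Yamada, Paz Eriksson, Priya Leclerc, Gita Usman. Freya Yamada has no reports. Under Paz Eriksson: Yael Abara, Beck Reyes, Wes Singh, Bob Garcia, Delia Novak (5). Under Priya Leclerc: Jasper Hoffmann, Odalys Dubois (2). Gita Usman has no reports. So Greta Ishikawa's organization is 4 direct reports plus everyone under them: 1 + 6 + 3 + 1 = 11.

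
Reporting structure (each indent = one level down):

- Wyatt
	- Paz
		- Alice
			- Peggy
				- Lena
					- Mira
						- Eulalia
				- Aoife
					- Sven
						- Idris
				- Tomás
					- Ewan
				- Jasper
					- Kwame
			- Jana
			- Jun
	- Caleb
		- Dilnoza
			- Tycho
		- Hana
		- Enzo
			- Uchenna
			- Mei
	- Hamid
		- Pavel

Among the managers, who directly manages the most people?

Peggy

Direct-report counts: Wyatt has 3; Hamid has 1; Caleb has 3; Enzo has 2; Dilnoza has 1; Paz has 1; Alice has 3; Peggy has 4; Jasper has 1; Tomás has 1; Aoife has 1; Sven has 1; Lena has 1; Mira has 1. The largest is 4, held by Peggy.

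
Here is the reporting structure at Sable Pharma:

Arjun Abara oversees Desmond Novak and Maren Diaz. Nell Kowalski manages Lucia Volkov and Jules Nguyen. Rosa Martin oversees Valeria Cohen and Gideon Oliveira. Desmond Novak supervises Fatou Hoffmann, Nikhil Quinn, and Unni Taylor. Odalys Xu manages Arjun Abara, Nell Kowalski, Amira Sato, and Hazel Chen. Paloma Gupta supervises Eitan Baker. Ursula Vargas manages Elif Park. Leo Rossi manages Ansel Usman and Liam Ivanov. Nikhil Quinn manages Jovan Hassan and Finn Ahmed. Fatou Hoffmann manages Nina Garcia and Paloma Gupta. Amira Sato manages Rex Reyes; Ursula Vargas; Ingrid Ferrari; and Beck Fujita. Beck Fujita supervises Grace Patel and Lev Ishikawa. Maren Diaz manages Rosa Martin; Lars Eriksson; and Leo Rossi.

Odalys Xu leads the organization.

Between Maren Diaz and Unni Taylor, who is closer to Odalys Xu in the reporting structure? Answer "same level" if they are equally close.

Maren Diaz

Maren Diaz is 2 levels below Odalys Xu; Unni Taylor is 3. Maren Diaz is higher.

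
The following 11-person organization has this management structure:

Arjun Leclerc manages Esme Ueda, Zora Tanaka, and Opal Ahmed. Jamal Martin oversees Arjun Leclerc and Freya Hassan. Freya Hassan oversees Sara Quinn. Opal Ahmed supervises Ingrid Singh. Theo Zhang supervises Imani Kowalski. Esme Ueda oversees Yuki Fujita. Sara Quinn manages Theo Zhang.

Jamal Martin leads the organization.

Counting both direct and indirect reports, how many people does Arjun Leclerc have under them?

5

Arjun Leclerc directly manages Esme Ueda, Zora Tanaka, Opal Ahmed. Under Esme Ueda: Yuki Fujita (1). Zora Tanaka has no reports. Under Opal Ahmed: Ingrid Singh (1). So Arjun Leclerc's organization is 3 direct reports plus everyone under them: 2 + 1 + 2 = 5.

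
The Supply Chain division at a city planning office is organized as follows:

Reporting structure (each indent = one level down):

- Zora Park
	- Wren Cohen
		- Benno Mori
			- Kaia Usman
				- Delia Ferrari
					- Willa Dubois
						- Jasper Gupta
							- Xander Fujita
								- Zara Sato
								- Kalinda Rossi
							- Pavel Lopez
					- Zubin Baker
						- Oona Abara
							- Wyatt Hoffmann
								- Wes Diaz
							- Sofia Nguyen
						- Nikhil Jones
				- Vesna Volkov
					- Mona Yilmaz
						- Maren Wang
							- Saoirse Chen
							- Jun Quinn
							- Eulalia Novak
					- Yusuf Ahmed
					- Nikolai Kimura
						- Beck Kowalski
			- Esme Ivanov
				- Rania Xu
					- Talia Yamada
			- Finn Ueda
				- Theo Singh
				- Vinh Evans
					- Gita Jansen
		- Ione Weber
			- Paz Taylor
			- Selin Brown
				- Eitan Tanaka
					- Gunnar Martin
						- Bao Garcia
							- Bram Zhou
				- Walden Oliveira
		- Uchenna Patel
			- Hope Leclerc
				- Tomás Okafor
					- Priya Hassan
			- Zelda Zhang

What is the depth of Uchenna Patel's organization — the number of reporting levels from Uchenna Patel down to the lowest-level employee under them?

3

The longest chain under Uchenna Patel runs Uchenna Patel → Hope Leclerc → Tomás Okafor → Priya Hassan, which is 3 levels below Uchenna Patel.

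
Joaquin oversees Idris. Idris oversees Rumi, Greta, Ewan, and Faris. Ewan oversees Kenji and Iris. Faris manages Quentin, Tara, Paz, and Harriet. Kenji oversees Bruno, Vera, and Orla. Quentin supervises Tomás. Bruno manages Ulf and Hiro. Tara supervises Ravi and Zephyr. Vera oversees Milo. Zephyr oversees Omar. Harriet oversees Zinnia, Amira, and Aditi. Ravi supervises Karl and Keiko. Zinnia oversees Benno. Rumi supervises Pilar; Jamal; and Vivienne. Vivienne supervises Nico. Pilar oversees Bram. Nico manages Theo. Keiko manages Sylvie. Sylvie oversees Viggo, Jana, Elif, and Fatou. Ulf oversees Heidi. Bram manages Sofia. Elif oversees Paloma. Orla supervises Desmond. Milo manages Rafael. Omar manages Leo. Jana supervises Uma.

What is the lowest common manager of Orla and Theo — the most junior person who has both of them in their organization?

Orla's chain of managers is Kenji, Ewan, Idris, Joaquin. Theo's chain of managers is Nico, Vivienne, Rumi, Idris, Joaquin. The first manager that appears in both chains is Idris.

Idris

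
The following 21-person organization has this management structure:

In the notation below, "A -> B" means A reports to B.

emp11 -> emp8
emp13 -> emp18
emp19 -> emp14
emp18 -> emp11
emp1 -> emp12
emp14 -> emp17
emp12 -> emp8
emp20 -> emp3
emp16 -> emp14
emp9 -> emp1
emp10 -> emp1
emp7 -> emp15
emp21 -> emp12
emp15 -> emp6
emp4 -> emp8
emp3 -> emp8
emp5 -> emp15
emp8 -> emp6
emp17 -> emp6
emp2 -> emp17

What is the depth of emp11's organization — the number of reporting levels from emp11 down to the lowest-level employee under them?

The longest chain under emp11 runs emp11 → emp18 → emp13, which is 2 levels below emp11.

2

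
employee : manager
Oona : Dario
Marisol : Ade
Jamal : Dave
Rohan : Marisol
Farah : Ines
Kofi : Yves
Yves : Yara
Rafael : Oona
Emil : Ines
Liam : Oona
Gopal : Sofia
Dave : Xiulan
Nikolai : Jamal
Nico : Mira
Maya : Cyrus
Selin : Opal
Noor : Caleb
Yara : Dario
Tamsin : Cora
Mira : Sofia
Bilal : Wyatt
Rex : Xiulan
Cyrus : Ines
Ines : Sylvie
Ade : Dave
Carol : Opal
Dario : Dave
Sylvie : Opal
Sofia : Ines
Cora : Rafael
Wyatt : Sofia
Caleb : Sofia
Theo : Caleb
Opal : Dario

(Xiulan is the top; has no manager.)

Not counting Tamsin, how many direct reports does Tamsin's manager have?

Tamsin reports to Cora, and Cora has no other direct reports. Tamsin has 0 peers.

0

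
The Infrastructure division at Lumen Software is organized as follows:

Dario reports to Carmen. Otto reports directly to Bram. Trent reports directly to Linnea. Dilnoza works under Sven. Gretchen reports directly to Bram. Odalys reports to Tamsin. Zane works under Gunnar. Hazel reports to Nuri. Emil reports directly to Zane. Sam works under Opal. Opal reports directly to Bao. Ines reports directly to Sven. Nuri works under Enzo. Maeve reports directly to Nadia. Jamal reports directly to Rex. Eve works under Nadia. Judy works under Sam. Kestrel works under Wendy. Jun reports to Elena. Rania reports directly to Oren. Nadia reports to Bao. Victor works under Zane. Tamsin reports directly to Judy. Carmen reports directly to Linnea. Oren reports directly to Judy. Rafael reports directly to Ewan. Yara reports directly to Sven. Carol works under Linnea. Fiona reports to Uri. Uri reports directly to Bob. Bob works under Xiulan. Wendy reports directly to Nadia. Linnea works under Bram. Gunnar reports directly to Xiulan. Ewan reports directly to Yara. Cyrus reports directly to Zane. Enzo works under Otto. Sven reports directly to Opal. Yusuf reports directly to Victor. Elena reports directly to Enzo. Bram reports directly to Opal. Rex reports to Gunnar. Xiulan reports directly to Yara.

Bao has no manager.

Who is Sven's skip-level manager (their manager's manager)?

Sven reports to Opal, and Opal reports to Bao. So Sven's skip-level manager is Bao.

Bao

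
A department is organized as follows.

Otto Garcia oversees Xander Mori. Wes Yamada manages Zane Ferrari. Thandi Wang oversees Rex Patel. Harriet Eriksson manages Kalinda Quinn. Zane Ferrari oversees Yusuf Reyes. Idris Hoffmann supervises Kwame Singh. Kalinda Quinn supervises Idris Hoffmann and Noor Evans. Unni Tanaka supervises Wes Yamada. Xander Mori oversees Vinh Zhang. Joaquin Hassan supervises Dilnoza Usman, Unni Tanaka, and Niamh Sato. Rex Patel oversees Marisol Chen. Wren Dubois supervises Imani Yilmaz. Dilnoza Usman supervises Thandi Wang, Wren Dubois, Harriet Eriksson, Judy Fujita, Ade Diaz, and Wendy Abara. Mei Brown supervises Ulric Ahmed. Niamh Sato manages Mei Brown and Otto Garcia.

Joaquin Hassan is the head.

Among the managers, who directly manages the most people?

Dilnoza Usman

Direct-report counts: Joaquin Hassan has 3; Niamh Sato has 2; Mei Brown has 1; Otto Garcia has 1; Xander Mori has 1; Unni Tanaka has 1; Wes Yamada has 1; Zane Ferrari has 1; Dilnoza Usman has 6; Harriet Eriksson has 1; Kalinda Quinn has 2; Idris Hoffmann has 1; Wren Dubois has 1; Thandi Wang has 1; Rex Patel has 1. The largest is 6, held by Dilnoza Usman.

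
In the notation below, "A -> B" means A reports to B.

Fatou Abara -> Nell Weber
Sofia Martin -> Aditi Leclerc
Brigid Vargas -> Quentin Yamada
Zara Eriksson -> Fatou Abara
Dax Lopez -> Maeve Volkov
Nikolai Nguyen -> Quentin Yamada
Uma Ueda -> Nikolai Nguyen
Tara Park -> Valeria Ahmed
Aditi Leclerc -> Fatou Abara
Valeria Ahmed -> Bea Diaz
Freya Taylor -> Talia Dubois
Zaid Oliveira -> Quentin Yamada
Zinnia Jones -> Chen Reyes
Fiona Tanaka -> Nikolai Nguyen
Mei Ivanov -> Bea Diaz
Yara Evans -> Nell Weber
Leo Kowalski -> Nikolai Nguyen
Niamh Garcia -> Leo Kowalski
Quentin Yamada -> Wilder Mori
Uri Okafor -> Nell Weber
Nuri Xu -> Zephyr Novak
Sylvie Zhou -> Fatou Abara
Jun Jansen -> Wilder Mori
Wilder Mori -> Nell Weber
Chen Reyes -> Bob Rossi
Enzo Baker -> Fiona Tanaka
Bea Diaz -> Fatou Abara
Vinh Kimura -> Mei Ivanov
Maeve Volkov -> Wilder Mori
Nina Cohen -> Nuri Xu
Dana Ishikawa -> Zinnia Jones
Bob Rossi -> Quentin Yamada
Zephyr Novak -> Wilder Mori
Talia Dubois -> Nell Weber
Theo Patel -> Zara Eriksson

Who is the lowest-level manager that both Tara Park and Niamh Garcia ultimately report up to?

Nell Weber

Tara Park's chain of managers is Valeria Ahmed, Bea Diaz, Fatou Abara, Nell Weber. Niamh Garcia's chain of managers is Leo Kowalski, Nikolai Nguyen, Quentin Yamada, Wilder Mori, Nell Weber. The first manager that appears in both chains is Nell Weber.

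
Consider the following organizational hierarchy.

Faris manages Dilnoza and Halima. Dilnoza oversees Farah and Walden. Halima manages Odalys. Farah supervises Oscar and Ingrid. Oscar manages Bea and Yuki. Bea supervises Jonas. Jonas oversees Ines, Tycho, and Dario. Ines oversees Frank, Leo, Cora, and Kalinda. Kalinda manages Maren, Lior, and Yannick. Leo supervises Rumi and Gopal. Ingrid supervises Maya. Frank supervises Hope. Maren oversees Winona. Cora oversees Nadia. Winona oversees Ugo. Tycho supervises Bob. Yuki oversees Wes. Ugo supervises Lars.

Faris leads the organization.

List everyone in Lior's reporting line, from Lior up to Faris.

Lior reports to Kalinda. Kalinda reports to Ines. Ines reports to Jonas. Jonas reports to Bea. Bea reports to Oscar. Oscar reports to Farah. Farah reports to Dilnoza. Dilnoza reports to Faris. Faris is at the top.

Lior -> Kalinda -> Ines -> Jonas -> Bea -> Oscar -> Farah -> Dilnoza -> Faris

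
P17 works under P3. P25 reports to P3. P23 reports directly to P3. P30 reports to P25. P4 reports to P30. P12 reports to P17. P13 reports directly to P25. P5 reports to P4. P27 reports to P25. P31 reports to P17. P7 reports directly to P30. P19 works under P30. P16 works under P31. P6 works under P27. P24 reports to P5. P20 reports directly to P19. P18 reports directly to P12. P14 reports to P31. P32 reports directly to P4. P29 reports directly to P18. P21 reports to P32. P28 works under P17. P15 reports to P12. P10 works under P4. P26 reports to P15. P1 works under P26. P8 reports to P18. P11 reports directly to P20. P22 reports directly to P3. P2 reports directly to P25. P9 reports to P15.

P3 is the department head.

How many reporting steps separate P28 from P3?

Chain from P28 up to P3: P28 → P17 → P3. That is 2 steps up, so P28 is 2 levels below P3.

2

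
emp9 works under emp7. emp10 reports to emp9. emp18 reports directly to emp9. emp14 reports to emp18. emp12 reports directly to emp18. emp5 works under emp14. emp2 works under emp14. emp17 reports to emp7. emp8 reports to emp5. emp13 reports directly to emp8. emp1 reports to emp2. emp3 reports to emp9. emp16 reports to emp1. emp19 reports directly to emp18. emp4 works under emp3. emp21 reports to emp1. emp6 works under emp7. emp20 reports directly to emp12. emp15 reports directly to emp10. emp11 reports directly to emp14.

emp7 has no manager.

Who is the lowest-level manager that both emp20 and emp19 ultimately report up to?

emp20's chain of managers is emp12, emp18, emp9, emp7. emp19's chain of managers is emp18, emp9, emp7. The first manager that appears in both chains is emp18.

emp18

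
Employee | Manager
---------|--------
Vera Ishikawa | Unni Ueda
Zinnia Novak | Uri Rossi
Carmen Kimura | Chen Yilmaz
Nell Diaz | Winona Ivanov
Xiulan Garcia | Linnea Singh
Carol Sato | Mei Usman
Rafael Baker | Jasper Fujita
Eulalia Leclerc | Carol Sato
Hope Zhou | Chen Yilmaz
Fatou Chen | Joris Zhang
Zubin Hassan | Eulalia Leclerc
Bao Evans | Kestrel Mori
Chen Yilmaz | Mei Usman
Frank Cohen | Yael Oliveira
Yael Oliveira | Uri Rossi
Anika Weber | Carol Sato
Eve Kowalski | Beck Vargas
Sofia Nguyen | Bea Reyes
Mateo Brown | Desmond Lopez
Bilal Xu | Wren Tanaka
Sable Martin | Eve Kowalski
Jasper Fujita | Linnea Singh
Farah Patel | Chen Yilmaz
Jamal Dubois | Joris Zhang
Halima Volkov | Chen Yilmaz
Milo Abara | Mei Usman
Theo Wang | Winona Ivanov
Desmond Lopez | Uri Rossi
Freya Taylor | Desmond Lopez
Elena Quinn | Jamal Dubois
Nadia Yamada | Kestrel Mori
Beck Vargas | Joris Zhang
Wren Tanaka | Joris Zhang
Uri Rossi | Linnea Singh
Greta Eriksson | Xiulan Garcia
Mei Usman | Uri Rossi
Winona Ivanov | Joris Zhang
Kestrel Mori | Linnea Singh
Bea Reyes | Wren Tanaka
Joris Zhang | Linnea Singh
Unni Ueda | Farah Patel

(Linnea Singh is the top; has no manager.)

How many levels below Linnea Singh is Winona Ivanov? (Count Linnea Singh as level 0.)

Chain from Winona Ivanov up to Linnea Singh: Winona Ivanov → Joris Zhang → Linnea Singh. That is 2 steps up, so Winona Ivanov is 2 levels below Linnea Singh.

2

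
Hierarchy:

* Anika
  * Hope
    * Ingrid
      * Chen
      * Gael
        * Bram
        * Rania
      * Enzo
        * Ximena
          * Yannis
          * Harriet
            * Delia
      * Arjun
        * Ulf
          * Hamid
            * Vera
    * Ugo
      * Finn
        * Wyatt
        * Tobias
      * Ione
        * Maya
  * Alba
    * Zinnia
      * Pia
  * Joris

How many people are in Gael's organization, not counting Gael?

2

Gael directly manages Bram, Rania. Bram has no reports. Rania has no reports. So Gael's organization is 2 direct reports plus everyone under them: 1 + 1 = 2.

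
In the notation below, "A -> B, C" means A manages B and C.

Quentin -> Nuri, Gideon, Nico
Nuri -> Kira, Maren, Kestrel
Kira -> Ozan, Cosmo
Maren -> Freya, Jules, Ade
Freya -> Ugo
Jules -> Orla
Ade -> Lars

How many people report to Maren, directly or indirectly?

Maren directly manages Freya, Jules, Ade. Under Freya: Ugo (1). Under Jules: Orla (1). Under Ade: Lars (1). So Maren's organization is 3 direct reports plus everyone under them: 2 + 2 + 2 = 6.

6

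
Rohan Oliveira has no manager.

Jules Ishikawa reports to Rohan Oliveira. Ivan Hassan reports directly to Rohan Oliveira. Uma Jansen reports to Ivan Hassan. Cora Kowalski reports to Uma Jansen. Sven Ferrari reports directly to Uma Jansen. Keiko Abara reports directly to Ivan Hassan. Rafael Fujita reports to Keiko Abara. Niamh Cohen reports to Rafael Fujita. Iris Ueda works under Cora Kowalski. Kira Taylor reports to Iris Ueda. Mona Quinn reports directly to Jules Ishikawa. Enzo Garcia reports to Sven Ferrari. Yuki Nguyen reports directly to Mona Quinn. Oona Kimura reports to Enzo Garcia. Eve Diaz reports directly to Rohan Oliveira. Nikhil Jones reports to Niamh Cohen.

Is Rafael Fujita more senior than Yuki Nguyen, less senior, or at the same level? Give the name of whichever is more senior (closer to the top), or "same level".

same level

Both Rafael Fujita and Yuki Nguyen are 3 levels below Rohan Oliveira.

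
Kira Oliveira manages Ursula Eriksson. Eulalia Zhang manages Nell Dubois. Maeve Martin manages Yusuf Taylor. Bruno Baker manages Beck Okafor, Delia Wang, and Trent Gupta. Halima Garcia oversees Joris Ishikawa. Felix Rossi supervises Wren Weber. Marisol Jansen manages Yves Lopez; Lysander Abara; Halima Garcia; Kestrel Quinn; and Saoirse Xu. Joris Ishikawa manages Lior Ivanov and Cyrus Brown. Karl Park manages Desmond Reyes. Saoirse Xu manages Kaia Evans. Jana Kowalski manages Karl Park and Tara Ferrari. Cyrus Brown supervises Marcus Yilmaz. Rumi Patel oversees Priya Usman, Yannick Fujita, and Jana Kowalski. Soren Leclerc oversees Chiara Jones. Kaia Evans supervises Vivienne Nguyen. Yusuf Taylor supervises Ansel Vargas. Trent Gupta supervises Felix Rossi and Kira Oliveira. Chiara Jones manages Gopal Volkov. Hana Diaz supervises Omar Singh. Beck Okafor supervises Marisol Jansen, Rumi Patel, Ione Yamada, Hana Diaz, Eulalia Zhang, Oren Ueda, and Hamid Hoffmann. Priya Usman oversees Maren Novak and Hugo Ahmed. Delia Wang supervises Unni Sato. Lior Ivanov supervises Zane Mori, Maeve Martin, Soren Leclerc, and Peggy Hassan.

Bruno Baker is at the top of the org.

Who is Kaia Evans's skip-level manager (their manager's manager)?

Marisol Jansen

Kaia Evans reports to Saoirse Xu, and Saoirse Xu reports to Marisol Jansen. So Kaia Evans's skip-level manager is Marisol Jansen.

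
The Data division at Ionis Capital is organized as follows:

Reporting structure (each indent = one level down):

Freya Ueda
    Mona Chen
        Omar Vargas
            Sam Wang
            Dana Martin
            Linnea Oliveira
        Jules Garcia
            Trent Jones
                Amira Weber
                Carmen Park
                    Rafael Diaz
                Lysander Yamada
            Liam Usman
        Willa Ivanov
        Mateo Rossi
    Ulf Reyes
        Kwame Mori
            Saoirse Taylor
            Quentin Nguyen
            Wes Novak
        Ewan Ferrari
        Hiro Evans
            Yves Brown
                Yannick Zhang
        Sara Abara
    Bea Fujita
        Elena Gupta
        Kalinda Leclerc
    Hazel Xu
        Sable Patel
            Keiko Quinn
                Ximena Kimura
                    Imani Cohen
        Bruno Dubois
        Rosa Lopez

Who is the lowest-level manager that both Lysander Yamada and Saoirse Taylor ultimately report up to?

Freya Ueda

Lysander Yamada's chain of managers is Trent Jones, Jules Garcia, Mona Chen, Freya Ueda. Saoirse Taylor's chain of managers is Kwame Mori, Ulf Reyes, Freya Ueda. The first manager that appears in both chains is Freya Ueda.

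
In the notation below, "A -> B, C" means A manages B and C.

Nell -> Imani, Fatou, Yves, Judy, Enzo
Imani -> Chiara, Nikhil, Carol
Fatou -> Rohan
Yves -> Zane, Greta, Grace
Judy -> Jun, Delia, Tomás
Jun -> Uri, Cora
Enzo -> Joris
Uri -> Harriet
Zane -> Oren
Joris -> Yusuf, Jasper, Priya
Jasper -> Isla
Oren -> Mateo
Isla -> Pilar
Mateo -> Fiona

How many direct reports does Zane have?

Zane directly manages Oren. That is 1 direct report.

1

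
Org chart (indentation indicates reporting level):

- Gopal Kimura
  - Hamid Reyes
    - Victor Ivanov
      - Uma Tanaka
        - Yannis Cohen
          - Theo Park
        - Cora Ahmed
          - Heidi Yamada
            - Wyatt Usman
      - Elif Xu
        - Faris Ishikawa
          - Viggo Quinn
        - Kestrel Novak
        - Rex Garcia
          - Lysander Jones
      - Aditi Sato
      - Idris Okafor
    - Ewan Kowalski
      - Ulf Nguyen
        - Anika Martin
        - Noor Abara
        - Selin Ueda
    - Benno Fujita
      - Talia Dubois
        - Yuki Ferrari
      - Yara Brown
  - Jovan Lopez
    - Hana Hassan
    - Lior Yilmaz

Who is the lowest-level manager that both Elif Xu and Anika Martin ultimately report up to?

Elif Xu's chain of managers is Victor Ivanov, Hamid Reyes, Gopal Kimura. Anika Martin's chain of managers is Ulf Nguyen, Ewan Kowalski, Hamid Reyes, Gopal Kimura. The first manager that appears in both chains is Hamid Reyes.

Hamid Reyes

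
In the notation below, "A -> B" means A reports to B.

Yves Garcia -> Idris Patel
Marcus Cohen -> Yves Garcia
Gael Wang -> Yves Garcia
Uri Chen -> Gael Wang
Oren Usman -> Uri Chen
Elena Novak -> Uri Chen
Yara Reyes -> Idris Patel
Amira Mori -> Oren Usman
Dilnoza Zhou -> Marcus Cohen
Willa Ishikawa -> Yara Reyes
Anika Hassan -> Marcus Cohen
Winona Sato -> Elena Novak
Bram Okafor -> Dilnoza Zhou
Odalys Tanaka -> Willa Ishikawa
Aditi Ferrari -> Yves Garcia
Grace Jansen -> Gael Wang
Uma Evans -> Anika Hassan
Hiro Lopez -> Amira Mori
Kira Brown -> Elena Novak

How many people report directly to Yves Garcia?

3

Yves Garcia directly manages Marcus Cohen, Gael Wang, Aditi Ferrari. That is 3 direct reports.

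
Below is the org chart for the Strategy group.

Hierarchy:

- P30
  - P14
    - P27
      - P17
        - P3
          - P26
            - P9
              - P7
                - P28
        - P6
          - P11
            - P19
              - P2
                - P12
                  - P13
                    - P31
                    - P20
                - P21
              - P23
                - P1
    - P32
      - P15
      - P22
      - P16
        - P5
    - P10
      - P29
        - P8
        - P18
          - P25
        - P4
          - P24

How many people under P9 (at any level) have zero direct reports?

1

The only person in P9's organization with no one reporting to them is P28. That is 1.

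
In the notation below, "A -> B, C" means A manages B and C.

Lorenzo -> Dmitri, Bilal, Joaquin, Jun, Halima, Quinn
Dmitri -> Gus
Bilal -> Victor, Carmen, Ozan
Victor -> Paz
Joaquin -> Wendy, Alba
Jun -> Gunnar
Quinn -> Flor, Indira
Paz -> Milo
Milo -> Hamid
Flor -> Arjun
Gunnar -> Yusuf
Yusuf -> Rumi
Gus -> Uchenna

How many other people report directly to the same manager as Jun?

5

Jun reports to Lorenzo. Lorenzo's other direct reports are Dmitri, Bilal, Joaquin, Halima, Quinn — 5 peers.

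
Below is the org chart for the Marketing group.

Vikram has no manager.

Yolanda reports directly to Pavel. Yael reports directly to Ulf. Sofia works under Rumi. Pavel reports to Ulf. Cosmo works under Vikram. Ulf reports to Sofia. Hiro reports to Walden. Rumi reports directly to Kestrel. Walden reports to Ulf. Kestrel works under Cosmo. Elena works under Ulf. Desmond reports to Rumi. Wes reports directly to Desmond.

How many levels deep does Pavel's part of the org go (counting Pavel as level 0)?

The longest chain under Pavel runs Pavel → Yolanda, which is 1 level below Pavel.

1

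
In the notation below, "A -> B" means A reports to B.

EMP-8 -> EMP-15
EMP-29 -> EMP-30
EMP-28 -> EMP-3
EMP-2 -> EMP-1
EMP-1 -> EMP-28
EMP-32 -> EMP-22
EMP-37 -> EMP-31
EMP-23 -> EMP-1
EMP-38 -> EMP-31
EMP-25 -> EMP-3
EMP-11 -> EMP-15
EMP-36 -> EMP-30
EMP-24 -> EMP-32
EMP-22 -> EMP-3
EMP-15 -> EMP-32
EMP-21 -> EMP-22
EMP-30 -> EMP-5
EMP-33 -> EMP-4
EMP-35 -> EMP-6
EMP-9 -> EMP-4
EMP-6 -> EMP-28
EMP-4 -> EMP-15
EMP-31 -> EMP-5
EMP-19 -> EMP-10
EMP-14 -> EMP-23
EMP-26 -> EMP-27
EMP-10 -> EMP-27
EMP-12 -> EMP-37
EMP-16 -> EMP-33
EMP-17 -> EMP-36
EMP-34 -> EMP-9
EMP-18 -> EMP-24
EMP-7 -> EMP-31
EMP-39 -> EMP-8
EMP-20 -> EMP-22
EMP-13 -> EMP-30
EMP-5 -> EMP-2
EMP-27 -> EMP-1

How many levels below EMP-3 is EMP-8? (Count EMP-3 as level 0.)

4

Chain from EMP-8 up to EMP-3: EMP-8 → EMP-15 → EMP-32 → EMP-22 → EMP-3. That is 4 steps up, so EMP-8 is 4 levels below EMP-3.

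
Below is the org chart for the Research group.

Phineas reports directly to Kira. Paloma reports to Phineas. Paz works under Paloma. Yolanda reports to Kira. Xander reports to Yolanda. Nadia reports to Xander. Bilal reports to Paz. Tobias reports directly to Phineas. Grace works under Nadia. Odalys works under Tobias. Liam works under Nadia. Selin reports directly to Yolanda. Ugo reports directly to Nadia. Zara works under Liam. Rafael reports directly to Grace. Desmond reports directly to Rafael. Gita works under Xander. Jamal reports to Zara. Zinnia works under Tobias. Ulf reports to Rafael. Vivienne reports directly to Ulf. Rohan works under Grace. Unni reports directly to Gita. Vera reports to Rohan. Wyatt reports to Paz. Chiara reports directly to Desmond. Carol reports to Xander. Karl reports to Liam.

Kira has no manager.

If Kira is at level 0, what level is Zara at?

5

Chain from Zara up to Kira: Zara → Liam → Nadia → Xander → Yolanda → Kira. That is 5 steps up, so Zara is 5 levels below Kira.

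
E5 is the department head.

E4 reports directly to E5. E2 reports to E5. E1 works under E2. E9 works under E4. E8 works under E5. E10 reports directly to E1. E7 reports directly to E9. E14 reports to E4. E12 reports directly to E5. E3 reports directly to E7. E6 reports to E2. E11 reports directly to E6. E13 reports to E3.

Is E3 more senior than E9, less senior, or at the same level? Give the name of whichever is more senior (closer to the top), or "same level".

E3 is 4 levels below E5; E9 is 2. E9 is higher.

E9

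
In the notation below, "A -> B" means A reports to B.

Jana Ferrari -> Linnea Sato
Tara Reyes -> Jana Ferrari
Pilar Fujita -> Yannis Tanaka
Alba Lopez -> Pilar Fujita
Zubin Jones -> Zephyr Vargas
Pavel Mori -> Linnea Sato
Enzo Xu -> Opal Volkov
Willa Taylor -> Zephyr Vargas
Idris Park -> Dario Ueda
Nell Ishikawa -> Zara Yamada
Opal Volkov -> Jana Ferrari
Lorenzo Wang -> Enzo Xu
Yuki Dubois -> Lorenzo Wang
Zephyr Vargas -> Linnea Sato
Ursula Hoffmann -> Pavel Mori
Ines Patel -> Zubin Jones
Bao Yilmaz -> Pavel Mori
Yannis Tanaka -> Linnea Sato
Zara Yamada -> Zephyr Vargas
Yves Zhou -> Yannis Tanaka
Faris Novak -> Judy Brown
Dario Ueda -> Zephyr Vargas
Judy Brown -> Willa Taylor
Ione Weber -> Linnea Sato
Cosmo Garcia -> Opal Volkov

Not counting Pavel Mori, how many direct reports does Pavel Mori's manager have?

4

Pavel Mori reports to Linnea Sato. Linnea Sato's other direct reports are Zephyr Vargas, Jana Ferrari, Yannis Tanaka, Ione Weber — 4 peers.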